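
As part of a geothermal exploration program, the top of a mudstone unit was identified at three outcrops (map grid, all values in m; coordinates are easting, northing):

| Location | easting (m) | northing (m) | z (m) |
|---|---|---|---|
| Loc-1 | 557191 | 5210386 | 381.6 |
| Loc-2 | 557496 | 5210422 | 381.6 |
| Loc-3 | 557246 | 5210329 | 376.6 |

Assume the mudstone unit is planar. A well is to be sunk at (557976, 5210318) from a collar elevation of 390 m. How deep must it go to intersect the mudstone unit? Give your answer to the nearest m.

21 m

Two edge vectors: Loc-1→Loc-2 = (305, 36, 0), Loc-1→Loc-3 = (55, -57, -5).
Normal n = (Loc-1→Loc-2) × (Loc-1→Loc-3) = (-180, 1525, -19365).
So ∂z/∂easting = −n_x/n_z = −0.00929512 and ∂z/∂northing = −n_y/n_z = 0.07875032.
Intercept c from Loc-1: 381.6 + 5179.16 − 410319.58 = −404758.82.
At (557976, 5210318): z_contact = −5186.5 + 410314.2 − 404758.82 = 368.9 m.
Depth below ground = 390 − 368.9 = 21 m.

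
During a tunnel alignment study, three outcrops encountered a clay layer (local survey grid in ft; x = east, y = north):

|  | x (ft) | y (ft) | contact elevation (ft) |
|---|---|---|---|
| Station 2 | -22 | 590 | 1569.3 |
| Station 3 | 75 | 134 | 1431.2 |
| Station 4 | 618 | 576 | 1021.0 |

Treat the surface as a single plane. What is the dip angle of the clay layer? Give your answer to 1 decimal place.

40.8°

Let the plane be z = a·x + b·y + c.
Station 3−Station 2: 97a − 456b = −138.1;  Station 4−Station 2: 640a − 14b = −548.3.
Solving gives a = −0.85407, b = 0.12117.
Gradient magnitude |∇z| = √(a² + b²) = √(0.72943 + 0.01468) = 0.86262.
True dip = arctan(0.86262) = 40.8°, dipping toward E (azimuth ≈ 098°).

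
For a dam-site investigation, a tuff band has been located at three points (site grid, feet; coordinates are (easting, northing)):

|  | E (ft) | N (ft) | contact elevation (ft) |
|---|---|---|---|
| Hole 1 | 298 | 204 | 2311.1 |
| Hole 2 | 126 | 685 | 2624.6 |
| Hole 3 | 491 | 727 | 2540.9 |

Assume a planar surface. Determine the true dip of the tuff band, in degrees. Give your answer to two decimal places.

Let the plane be z = a·E + b·N + c.
Hole 2−Hole 1: −172a + 481b = 313.5;  Hole 3−Hole 1: 193a + 523b = 229.8.
Solving gives a = −0.29229, b = 0.54725.
Gradient magnitude |∇z| = √(a² + b²) = √(0.08543 + 0.29948) = 0.62041.
True dip = arctan(0.62041) = 31.82°, dipping toward SSE (azimuth ≈ 152°).

31.82°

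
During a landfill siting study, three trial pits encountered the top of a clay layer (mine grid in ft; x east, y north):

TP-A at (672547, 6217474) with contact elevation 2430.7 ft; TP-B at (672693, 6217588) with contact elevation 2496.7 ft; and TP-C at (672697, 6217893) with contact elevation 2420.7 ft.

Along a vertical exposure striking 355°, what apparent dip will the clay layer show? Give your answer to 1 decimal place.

Let the plane be z = a·x + b·y + c.
TP-B−TP-A: 146a + 114b = 66;  TP-C−TP-A: 150a + 419b = −10.
Solving gives a = 0.65331, b = −0.25775.
Unit vector along 355° is (sin 355°, cos 355°) = (-0.0872, 0.9962).
Slope in that direction = a·(-0.0872) + b·(0.9962) = −0.31371.
Apparent dip = arctan|0.31371| = 17.4° (true dip is 35.1°, so apparent ≤ true as expected).

17.4°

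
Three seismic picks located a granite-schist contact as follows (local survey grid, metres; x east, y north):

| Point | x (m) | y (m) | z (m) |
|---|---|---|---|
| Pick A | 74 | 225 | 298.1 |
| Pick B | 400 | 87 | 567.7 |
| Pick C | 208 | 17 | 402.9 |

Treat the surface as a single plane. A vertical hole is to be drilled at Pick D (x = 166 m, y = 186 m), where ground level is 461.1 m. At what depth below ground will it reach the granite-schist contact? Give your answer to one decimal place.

Let the plane be z = a·x + b·y + c.
Pick B−Pick A: 326a − 138b = 269.6;  Pick C−Pick A: 134a − 208b = 104.8.
Solving gives a = 0.84383, b = 0.03978.
Then c = 298.1 − a·74 − b·225 = 226.71.
At (166, 186): z_contact = 140.08 + 7.40 + 226.71 = 374.18 m.
Depth below ground = 461.1 − 374.18 = 86.9 m.

86.9 m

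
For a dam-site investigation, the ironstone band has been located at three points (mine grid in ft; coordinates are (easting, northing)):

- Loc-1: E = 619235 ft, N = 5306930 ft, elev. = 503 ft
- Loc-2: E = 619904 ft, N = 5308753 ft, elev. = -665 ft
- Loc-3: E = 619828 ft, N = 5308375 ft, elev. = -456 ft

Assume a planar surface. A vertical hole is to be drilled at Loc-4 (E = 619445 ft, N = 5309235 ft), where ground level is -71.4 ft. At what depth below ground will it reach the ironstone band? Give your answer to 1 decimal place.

566.0 ft

Let the plane be z = a·E + b·N + c.
Loc-2−Loc-1: 669a + 1823b = −1168;  Loc-3−Loc-1: 593a + 1445b = −959.
Solving gives a = −0.529125195, b = −0.446525093.
Then c = 503 − a·619235 − b·5306930 = 2697833.25.
At (619445, 5309235): z_contact = −327763.96 − 2370706.65 + 2697833.25 = -637.36 ft.
Depth below ground = -71.4 − (-637.36) = 566.0 ft.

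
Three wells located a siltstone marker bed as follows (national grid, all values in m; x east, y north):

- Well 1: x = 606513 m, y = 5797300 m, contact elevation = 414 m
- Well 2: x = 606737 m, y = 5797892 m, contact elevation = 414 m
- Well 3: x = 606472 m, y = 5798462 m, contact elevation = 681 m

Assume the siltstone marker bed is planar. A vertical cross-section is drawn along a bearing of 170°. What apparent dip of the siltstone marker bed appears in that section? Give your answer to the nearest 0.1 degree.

16.9°

Let the plane be z = a·x + b·y + c.
Well 2−Well 1: 224a + 592b = 0;  Well 3−Well 1: −41a + 1162b = 267.
Solving gives a = −0.55547, b = 0.21018.
Unit vector along 170° is (sin 170°, cos 170°) = (0.1736, -0.9848).
Slope in that direction = a·(0.1736) + b·(-0.9848) = −0.30344.
Apparent dip = arctan|0.30344| = 16.9° (true dip is 30.7°, so apparent ≤ true as expected).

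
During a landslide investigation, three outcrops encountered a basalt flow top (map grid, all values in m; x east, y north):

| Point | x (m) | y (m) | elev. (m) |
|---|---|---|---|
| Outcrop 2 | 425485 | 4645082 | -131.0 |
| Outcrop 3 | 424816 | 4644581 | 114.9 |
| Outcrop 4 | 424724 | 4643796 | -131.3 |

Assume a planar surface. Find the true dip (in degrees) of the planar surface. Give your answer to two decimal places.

Let the plane be z = a·x + b·y + c.
Outcrop 3−Outcrop 2: −669a − 501b = 245.9;  Outcrop 4−Outcrop 2: −761a − 1286b = −0.3.
Solving gives a = −0.66040, b = 0.39103.
Gradient magnitude |∇z| = √(a² + b²) = √(0.43612 + 0.15290) = 0.76748.
True dip = arctan(0.76748) = 37.51°, dipping toward ESE (azimuth ≈ 121°).

37.51°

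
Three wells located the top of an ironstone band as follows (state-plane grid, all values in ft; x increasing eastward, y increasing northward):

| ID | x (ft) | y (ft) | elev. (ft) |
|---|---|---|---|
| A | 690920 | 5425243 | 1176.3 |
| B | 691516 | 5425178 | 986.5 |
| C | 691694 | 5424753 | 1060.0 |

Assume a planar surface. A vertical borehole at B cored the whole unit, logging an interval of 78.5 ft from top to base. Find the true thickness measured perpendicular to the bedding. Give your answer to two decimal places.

Two edge vectors: A→B = (596, -65, -189.8), A→C = (774, -490, -116.3).
Normal n = (A→B) × (A→C) = (-85442.5, -77590.4, -241730).
So ∂z/∂x = −n_x/n_z = −0.35346 and ∂z/∂y = −n_y/n_z = −0.32098.
|∇z| = √(a²+b²) = 0.47746, so dip δ = arctan(0.47746) = 25.52°.
True thickness = vertical thickness × cos δ = 78.5 × cos 25.52° = 70.84 ft.

70.84 ft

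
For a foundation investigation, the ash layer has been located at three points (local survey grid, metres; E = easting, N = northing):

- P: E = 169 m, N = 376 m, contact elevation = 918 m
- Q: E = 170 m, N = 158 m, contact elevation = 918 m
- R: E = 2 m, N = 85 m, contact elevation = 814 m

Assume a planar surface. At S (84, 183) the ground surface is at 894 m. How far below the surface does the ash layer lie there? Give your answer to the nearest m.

Two edge vectors: P→Q = (1, -218, 0), P→R = (-167, -291, -104).
Normal n = (P→Q) × (P→R) = (22672, 104, -36697).
So ∂z/∂E = −n_x/n_z = 0.61782 and ∂z/∂N = −n_y/n_z = 0.00283.
Intercept c from P: 918 − 104.41 − 1.07 = 812.52.
At (84, 183): z_contact = 51.9 + 0.5 + 812.52 = 864.9 m.
Depth below ground = 894 − 864.9 = 29 m.

29 m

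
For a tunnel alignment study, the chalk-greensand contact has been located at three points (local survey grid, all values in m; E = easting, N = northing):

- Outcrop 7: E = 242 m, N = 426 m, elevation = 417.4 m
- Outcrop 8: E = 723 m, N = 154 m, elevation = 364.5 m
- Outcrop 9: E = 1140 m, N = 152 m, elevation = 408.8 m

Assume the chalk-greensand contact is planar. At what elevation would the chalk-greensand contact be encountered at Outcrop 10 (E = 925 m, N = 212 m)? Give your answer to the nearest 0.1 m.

408.7 m

Two edge vectors: Outcrop 7→Outcrop 8 = (481, -272, -52.9), Outcrop 7→Outcrop 9 = (898, -274, -8.6).
Normal n = (Outcrop 7→Outcrop 8) × (Outcrop 7→Outcrop 9) = (-12155.4, -43367.6, 112462).
So ∂z/∂E = −n_x/n_z = 0.108085 and ∂z/∂N = −n_y/n_z = 0.385620.
Intercept c from Outcrop 7: 417.4 − 26.16 − 164.27 = 226.97.
At (925, 212): z = 100.0 + 81.8 + 226.97 = 408.7 m.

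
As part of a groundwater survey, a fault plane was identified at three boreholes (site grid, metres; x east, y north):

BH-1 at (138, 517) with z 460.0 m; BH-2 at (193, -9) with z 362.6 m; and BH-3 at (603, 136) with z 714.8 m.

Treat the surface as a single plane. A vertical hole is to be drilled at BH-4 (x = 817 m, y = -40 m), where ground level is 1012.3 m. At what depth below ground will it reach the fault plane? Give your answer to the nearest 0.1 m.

180.4 m

Let the plane be z = a·x + b·y + c.
BH-2−BH-1: 55a − 526b = −97.4;  BH-3−BH-1: 465a − 381b = 254.8.
Solving gives a = 0.76524, b = 0.26519.
Then c = 460 − a·138 − b·517 = 217.30.
At (817, -40): z_contact = 625.20 − 10.61 + 217.30 = 831.89 m.
Depth below ground = 1012.3 − 831.89 = 180.4 m.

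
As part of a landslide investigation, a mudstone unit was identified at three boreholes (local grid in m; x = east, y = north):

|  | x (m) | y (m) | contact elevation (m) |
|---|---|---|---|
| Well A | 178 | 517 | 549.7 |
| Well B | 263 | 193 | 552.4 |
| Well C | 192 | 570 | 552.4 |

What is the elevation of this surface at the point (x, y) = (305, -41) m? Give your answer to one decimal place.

552.2 m

Let the plane be z = a·x + b·y + c.
Well B−Well A: 85a − 324b = 2.7;  Well C−Well A: 14a + 53b = 2.7.
Solving gives a = 0.11259, b = 0.02120.
Then c = 549.7 − a·178 − b·517 = 518.70.
At (305, -41): z = 34.3 − 0.9 + 518.70 = 552.2 m.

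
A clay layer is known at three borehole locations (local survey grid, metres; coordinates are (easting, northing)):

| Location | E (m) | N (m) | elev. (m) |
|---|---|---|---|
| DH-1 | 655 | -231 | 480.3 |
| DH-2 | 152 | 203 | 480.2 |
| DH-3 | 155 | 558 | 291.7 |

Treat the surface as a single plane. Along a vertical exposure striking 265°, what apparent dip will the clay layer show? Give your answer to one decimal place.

26.5°

Let the plane be z = a·E + b·N + c.
DH-2−DH-1: −503a + 434b = −0.1;  DH-3−DH-1: −500a + 789b = −188.6.
Solving gives a = −0.45463, b = −0.52714.
Unit vector along 265° is (sin 265°, cos 265°) = (-0.9962, -0.0872).
Slope in that direction = a·(-0.9962) + b·(-0.0872) = 0.49885.
Apparent dip = arctan|0.49885| = 26.5° (true dip is 34.8°, so apparent ≤ true as expected).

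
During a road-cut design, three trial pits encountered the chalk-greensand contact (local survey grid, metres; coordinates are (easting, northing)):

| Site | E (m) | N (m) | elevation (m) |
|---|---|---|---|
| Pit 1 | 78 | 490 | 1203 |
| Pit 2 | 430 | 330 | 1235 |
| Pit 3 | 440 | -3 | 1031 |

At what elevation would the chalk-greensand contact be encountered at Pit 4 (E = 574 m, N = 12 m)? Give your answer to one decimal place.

Let the plane be z = a·E + b·N + c.
Pit 2−Pit 1: 352a − 160b = 32;  Pit 3−Pit 1: 362a − 493b = −172.
Solving gives a = 0.37448, b = 0.62386.
Then c = 1203 − a·78 − b·490 = 868.10.
At (574, 12): z = 215.0 + 7.5 + 868.10 = 1090.5 m.

1090.5 m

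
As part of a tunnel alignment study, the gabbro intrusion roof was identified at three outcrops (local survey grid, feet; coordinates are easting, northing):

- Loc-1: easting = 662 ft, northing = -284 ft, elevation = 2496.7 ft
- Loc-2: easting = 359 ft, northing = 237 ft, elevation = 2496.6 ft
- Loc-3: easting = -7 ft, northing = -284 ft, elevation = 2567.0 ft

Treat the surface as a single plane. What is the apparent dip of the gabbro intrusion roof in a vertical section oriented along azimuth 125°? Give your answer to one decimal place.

2.9°

Let the plane be z = a·easting + b·northing + c.
Loc-2−Loc-1: −303a + 521b = −0.1;  Loc-3−Loc-1: −669a + 0b = 70.3.
Solving gives a = −0.10508, b = −0.06131.
Unit vector along 125° is (sin 125°, cos 125°) = (0.8192, -0.5736).
Slope in that direction = a·(0.8192) + b·(-0.5736) = −0.05092.
Apparent dip = arctan|0.05092| = 2.9° (true dip is 6.9°, so apparent ≤ true as expected).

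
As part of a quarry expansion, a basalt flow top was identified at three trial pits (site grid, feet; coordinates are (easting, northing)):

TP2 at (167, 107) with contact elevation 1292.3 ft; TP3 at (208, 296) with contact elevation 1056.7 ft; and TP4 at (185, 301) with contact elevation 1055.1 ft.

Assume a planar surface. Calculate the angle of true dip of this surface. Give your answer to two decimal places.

Let the plane be z = a·E + b·N + c.
TP3−TP2: 41a + 189b = −235.6;  TP4−TP2: 18a + 194b = −237.2.
Solving gives a = −0.19236, b = −1.20483.
Gradient magnitude |∇z| = √(a² + b²) = √(0.03700 + 1.45162) = 1.22009.
True dip = arctan(1.22009) = 50.66°, dipping toward N (azimuth ≈ 009°).

50.66°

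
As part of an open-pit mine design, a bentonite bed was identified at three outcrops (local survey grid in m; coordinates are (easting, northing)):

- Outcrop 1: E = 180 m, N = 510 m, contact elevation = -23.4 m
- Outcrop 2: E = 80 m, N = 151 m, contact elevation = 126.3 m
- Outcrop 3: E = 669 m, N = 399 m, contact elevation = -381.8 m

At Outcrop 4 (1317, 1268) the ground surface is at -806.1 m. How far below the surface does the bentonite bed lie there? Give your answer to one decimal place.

254.0 m

Let the plane be z = a·E + b·N + c.
Outcrop 2−Outcrop 1: −100a − 359b = 149.7;  Outcrop 3−Outcrop 1: 489a − 111b = −358.4.
Solving gives a = −0.778363, b = −0.200177.
Then c = -23.4 − a·180 − b·510 = 218.80.
At (1317, 1268): z_contact = −1025.10 − 253.82 + 218.80 = -1060.13 m.
Depth below ground = -806.1 − (-1060.13) = 254.0 m.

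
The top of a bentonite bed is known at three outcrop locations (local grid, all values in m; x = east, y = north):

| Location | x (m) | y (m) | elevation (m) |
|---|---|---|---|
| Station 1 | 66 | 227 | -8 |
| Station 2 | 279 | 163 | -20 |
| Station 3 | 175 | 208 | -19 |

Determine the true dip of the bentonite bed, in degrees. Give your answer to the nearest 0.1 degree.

21.3°

Two edge vectors: Station 1→Station 2 = (213, -64, -12), Station 1→Station 3 = (109, -19, -11).
Normal n = (Station 1→Station 2) × (Station 1→Station 3) = (476, 1035, 2929).
So ∂z/∂x = −n_x/n_z = −0.16251 and ∂z/∂y = −n_y/n_z = −0.35336.
Gradient magnitude |∇z| = √(a² + b²) = √(0.02641 + 0.12487) = 0.38894.
True dip = arctan(0.38894) = 21.3°, dipping toward NNE (azimuth ≈ 025°).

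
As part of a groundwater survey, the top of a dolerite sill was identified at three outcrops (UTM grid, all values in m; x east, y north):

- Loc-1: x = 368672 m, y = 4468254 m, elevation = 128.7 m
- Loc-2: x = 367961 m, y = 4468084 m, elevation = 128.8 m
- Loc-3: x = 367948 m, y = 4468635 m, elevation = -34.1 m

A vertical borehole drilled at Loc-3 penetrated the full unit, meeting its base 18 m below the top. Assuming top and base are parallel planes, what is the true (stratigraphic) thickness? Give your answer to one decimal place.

Two edge vectors: Loc-1→Loc-2 = (-711, -170, 0.1), Loc-1→Loc-3 = (-724, 381, -162.8).
Normal n = (Loc-1→Loc-2) × (Loc-1→Loc-3) = (27637.9, -115823.2, -393971).
So ∂z/∂x = −n_x/n_z = 0.07015 and ∂z/∂y = −n_y/n_z = −0.29399.
|∇z| = √(a²+b²) = 0.30224, so dip δ = arctan(0.30224) = 16.82°.
True thickness = vertical thickness × cos δ = 18 × cos 16.82° = 17.2 m.

17.2 m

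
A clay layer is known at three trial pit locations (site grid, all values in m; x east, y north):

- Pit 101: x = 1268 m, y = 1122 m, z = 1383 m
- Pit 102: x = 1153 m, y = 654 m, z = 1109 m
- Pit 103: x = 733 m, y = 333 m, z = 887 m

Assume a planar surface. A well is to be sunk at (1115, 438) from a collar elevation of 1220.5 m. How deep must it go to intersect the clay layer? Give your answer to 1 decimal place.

236.5 m

Two edge vectors: Pit 101→Pit 102 = (-115, -468, -274), Pit 101→Pit 103 = (-535, -789, -496).
Normal n = (Pit 101→Pit 102) × (Pit 101→Pit 103) = (15942, 89550, -159645).
So ∂z/∂x = −n_x/n_z = 0.099859 and ∂z/∂y = −n_y/n_z = 0.560932.
Intercept c from Pit 101: 1383 − 126.62 − 629.37 = 627.01.
At (1115, 438): z_contact = 111.34 + 245.69 + 627.01 = 984.04 m.
Depth below ground = 1220.5 − 984.04 = 236.5 m.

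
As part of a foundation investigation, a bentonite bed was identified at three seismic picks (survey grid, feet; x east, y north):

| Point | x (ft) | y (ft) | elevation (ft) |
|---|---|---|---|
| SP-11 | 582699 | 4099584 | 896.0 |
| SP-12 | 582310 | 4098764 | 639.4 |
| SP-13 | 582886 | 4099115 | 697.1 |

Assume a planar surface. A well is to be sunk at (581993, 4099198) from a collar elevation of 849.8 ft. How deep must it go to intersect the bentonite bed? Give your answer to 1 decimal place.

Two edge vectors: SP-11→SP-12 = (-389, -820, -256.6), SP-11→SP-13 = (187, -469, -198.9).
Normal n = (SP-11→SP-12) × (SP-11→SP-13) = (42752.6, -125356.3, 335781).
So ∂z/∂x = −n_x/n_z = −0.127322868 and ∂z/∂y = −n_y/n_z = 0.373327556.
Intercept c from SP-11: 896 + 74190.91 − 1530487.67 = −1455400.77.
At (581993, 4099198): z_contact = −74101.02 + 1530343.57 − 1455400.77 = 841.79 ft.
Depth below ground = 849.8 − 841.79 = 8.0 ft.

8.0 ft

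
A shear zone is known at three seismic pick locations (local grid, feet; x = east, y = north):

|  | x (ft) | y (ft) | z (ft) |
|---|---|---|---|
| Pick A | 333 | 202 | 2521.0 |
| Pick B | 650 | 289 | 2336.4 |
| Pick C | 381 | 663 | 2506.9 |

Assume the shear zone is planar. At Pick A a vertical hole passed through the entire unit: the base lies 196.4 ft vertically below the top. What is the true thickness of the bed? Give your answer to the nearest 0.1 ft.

Two edge vectors: Pick A→Pick B = (317, 87, -184.6), Pick A→Pick C = (48, 461, -14.1).
Normal n = (Pick A→Pick B) × (Pick A→Pick C) = (83873.9, -4391.1, 141961).
So ∂z/∂x = −n_x/n_z = −0.59082 and ∂z/∂y = −n_y/n_z = 0.03093.
|∇z| = √(a²+b²) = 0.59163, so dip δ = arctan(0.59163) = 30.61°.
True thickness = vertical thickness × cos δ = 196.4 × cos 30.61° = 169.0 ft.

169.0 ft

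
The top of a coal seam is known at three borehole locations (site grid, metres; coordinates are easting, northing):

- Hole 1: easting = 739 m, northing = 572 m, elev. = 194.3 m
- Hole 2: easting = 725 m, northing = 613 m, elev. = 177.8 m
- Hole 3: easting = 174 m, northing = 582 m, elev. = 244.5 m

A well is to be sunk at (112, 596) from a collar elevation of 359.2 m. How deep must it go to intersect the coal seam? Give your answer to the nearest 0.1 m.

114.8 m

Let the plane be z = a·easting + b·northing + c.
Hole 2−Hole 1: −14a + 41b = −16.5;  Hole 3−Hole 1: −565a + 10b = 50.2.
Solving gives a = −0.09656, b = −0.43541.
Then c = 194.3 − a·739 − b·572 = 514.71.
At (112, 596): z_contact = −10.81 − 259.50 + 514.71 = 244.39 m.
Depth below ground = 359.2 − 244.39 = 114.8 m.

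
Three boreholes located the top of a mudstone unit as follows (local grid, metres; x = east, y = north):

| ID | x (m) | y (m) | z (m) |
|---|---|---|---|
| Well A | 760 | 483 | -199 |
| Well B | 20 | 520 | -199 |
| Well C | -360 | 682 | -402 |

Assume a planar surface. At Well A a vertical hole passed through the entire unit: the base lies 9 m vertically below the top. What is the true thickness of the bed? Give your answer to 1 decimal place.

Two edge vectors: Well A→Well B = (-740, 37, 0), Well A→Well C = (-1120, 199, -203).
Normal n = (Well A→Well B) × (Well A→Well C) = (-7511, -150220, -105820).
So ∂z/∂x = −n_x/n_z = −0.07098 and ∂z/∂y = −n_y/n_z = −1.41958.
|∇z| = √(a²+b²) = 1.42135, so dip δ = arctan(1.42135) = 54.87°.
True thickness = vertical thickness × cos δ = 9 × cos 54.87° = 5.2 m.

5.2 m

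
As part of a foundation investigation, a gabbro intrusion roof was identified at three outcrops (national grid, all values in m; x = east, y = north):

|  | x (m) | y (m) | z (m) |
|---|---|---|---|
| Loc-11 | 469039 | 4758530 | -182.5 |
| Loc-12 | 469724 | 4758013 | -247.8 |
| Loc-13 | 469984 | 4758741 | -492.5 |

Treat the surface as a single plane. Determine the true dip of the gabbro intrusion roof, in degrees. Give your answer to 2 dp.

19.98°

Two edge vectors: Loc-11→Loc-12 = (685, -517, -65.3), Loc-11→Loc-13 = (945, 211, -310).
Normal n = (Loc-11→Loc-12) × (Loc-11→Loc-13) = (174048.3, 150641.5, 633100).
So ∂z/∂x = −n_x/n_z = −0.27491 and ∂z/∂y = −n_y/n_z = −0.23794.
Gradient magnitude |∇z| = √(a² + b²) = √(0.07558 + 0.05662) = 0.36359.
True dip = arctan(0.36359) = 19.98°, dipping toward NE (azimuth ≈ 049°).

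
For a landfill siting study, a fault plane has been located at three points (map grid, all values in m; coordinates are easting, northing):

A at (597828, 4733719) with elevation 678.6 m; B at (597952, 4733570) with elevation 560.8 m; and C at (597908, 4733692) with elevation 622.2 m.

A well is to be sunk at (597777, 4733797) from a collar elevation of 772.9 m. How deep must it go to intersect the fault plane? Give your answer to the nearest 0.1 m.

Two edge vectors: A→B = (124, -149, -117.8), A→C = (80, -27, -56.4).
Normal n = (A→B) × (A→C) = (5223, -2430.4, 8572).
So ∂z/∂easting = −n_x/n_z = −0.609309379 and ∂z/∂northing = −n_y/n_z = 0.283527765.
Intercept c from A: 678.6 + 364262.21 − 1342140.77 = −977199.96.
At (597777, 4733797): z_contact = −364231.13 + 1342162.88 − 977199.96 = 731.79 m.
Depth below ground = 772.9 − 731.79 = 41.1 m.

41.1 m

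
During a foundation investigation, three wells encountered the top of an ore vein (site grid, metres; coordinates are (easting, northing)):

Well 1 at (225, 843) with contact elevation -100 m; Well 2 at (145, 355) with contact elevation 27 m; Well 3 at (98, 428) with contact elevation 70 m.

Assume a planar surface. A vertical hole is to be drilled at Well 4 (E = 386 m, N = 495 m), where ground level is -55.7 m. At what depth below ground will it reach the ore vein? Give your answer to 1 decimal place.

183.0 m

Two edge vectors: Well 1→Well 2 = (-80, -488, 127), Well 1→Well 3 = (-127, -415, 170).
Normal n = (Well 1→Well 2) × (Well 1→Well 3) = (-30255, -2529, -28776).
So ∂z/∂E = −n_x/n_z = −1.05140 and ∂z/∂N = −n_y/n_z = −0.08789.
Intercept c from Well 1: -100 + 236.56 + 74.09 = 210.65.
At (386, 495): z_contact = −405.84 − 43.50 + 210.65 = -238.69 m.
Depth below ground = -55.7 − (-238.69) = 183.0 m.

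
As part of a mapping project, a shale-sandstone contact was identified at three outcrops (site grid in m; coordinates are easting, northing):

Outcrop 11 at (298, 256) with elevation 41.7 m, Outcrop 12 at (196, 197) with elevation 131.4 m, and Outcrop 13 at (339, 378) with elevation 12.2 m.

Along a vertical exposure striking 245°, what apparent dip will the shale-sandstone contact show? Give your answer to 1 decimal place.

Two edge vectors: Outcrop 11→Outcrop 12 = (-102, -59, 89.7), Outcrop 11→Outcrop 13 = (41, 122, -29.5).
Normal n = (Outcrop 11→Outcrop 12) × (Outcrop 11→Outcrop 13) = (-9202.9, 668.7, -10025).
So ∂z/∂easting = −n_x/n_z = −0.91800 and ∂z/∂northing = −n_y/n_z = 0.06670.
Unit vector along 245° is (sin 245°, cos 245°) = (-0.9063, -0.4226).
Slope in that direction = a·(-0.9063) + b·(-0.4226) = 0.80380.
Apparent dip = arctan|0.80380| = 38.8° (true dip is 42.6°, so apparent ≤ true as expected).

38.8°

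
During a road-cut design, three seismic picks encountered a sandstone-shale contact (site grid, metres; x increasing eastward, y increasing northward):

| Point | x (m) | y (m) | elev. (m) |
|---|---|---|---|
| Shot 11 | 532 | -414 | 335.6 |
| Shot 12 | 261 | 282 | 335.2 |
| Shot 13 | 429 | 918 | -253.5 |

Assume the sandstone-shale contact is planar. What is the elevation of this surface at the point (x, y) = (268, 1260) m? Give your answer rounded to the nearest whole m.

-214 m

Two edge vectors: Shot 11→Shot 12 = (-271, 696, -0.4), Shot 11→Shot 13 = (-103, 1332, -589.1).
Normal n = (Shot 11→Shot 12) × (Shot 11→Shot 13) = (-409480.8, -159604.9, -289284).
So ∂z/∂x = −n_x/n_z = −1.41550 and ∂z/∂y = −n_y/n_z = −0.55172.
Intercept c from Shot 11: 335.6 + 753.04 − 228.41 = 860.23.
At (268, 1260): z = −379.4 − 695.2 + 860.23 = -214.3 m.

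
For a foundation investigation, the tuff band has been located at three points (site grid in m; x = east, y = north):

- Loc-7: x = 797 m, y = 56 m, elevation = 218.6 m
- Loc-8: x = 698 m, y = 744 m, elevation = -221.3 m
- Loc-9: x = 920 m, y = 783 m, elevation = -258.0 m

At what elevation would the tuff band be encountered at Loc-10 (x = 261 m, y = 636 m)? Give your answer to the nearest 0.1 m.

-128.9 m

Two edge vectors: Loc-7→Loc-8 = (-99, 688, -439.9), Loc-7→Loc-9 = (123, 727, -476.6).
Normal n = (Loc-7→Loc-8) × (Loc-7→Loc-9) = (-8093.5, -101291.1, -156597).
So ∂z/∂x = −n_x/n_z = −0.05168 and ∂z/∂y = −n_y/n_z = −0.64683.
Intercept c from Loc-7: 218.6 + 41.19 + 36.22 = 296.01.
At (261, 636): z = −13.5 − 411.4 + 296.01 = -128.9 m.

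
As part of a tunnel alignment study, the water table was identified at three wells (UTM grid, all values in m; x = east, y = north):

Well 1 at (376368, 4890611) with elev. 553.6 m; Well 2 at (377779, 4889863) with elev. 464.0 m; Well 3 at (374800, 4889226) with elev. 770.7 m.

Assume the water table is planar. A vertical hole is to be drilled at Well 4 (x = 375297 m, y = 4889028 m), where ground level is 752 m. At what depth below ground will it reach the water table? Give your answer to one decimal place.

16.3 m

Let the plane be z = a·x + b·y + c.
Well 2−Well 1: 1411a − 748b = −89.6;  Well 3−Well 1: −1568a − 1385b = 217.1.
Solving gives a = −0.091614241, b = −0.053031676.
Then c = 553.6 − a·376368 − b·4890611 = 294391.56.
At (375297, 4889028): z_contact = −34382.55 − 259273.35 + 294391.56 = 735.67 m.
Depth below ground = 752 − 735.67 = 16.3 m.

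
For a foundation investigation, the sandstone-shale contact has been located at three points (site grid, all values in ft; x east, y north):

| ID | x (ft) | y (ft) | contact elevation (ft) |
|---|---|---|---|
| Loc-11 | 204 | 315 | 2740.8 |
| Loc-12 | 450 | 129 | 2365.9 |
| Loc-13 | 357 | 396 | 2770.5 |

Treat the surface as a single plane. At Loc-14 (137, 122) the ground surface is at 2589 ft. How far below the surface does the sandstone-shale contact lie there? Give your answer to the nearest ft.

72 ft

Two edge vectors: Loc-11→Loc-12 = (246, -186, -374.9), Loc-11→Loc-13 = (153, 81, 29.7).
Normal n = (Loc-11→Loc-12) × (Loc-11→Loc-13) = (24842.7, -64665.9, 48384).
So ∂z/∂x = −n_x/n_z = −0.51345 and ∂z/∂y = −n_y/n_z = 1.33651.
Intercept c from Loc-11: 2740.8 + 104.74 − 421.00 = 2424.54.
At (137, 122): z_contact = −70.3 + 163.1 + 2424.54 = 2517.3 ft.
Depth below ground = 2589 − 2517.3 = 72 ft.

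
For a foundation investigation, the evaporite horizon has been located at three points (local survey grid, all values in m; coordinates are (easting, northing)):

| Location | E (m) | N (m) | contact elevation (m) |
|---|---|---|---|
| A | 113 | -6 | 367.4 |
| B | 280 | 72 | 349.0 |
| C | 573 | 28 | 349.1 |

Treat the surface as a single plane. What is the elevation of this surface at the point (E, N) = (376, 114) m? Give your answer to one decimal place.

Two edge vectors: A→B = (167, 78, -18.4), A→C = (460, 34, -18.3).
Normal n = (A→B) × (A→C) = (-801.8, -5407.9, -30202).
So ∂z/∂E = −n_x/n_z = −0.02655 and ∂z/∂N = −n_y/n_z = −0.17906.
Intercept c from A: 367.4 + 3.00 − 1.07 = 369.33.
At (376, 114): z = −10.0 − 20.4 + 369.33 = 338.9 m.

338.9 m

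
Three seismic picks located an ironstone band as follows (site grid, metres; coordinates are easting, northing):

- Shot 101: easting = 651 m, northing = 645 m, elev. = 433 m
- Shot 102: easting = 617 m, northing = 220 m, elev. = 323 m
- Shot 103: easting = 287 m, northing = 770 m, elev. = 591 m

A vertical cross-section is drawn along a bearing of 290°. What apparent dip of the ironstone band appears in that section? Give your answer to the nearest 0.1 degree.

Two edge vectors: Shot 101→Shot 102 = (-34, -425, -110), Shot 101→Shot 103 = (-364, 125, 158).
Normal n = (Shot 101→Shot 102) × (Shot 101→Shot 103) = (-53400, 45412, -158950).
So ∂z/∂easting = −n_x/n_z = −0.33595 and ∂z/∂northing = −n_y/n_z = 0.28570.
Unit vector along 290° is (sin 290°, cos 290°) = (-0.9397, 0.3420).
Slope in that direction = a·(-0.9397) + b·(0.3420) = 0.41341.
Apparent dip = arctan|0.41341| = 22.5° (true dip is 23.8°, so apparent ≤ true as expected).

22.5°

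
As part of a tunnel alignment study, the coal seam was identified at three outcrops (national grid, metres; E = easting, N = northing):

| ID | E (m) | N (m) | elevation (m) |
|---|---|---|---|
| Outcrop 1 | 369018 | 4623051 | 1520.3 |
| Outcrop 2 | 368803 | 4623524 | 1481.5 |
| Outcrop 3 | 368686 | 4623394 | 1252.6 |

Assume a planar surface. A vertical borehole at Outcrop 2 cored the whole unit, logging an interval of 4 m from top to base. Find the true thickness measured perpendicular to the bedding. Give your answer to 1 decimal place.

2.3 m

Two edge vectors: Outcrop 1→Outcrop 2 = (-215, 473, -38.8), Outcrop 1→Outcrop 3 = (-332, 343, -267.7).
Normal n = (Outcrop 1→Outcrop 2) × (Outcrop 1→Outcrop 3) = (-113313.7, -44673.9, 83291).
So ∂z/∂E = −n_x/n_z = 1.36046 and ∂z/∂N = −n_y/n_z = 0.53636.
|∇z| = √(a²+b²) = 1.46237, so dip δ = arctan(1.46237) = 55.63°.
True thickness = vertical thickness × cos δ = 4 × cos 55.63° = 2.3 m.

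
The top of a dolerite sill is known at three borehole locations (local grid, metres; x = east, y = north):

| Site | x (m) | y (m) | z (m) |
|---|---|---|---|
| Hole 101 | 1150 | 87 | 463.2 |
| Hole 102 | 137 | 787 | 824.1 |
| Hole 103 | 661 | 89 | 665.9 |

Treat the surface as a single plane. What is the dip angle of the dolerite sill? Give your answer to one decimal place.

Let the plane be z = a·x + b·y + c.
Hole 102−Hole 101: −1013a + 700b = 360.9;  Hole 103−Hole 101: −489a + 2b = 202.7.
Solving gives a = −0.41487, b = −0.08480.
Gradient magnitude |∇z| = √(a² + b²) = √(0.17211 + 0.00719) = 0.42344.
True dip = arctan(0.42344) = 22.9°, dipping toward ENE (azimuth ≈ 078°).

22.9°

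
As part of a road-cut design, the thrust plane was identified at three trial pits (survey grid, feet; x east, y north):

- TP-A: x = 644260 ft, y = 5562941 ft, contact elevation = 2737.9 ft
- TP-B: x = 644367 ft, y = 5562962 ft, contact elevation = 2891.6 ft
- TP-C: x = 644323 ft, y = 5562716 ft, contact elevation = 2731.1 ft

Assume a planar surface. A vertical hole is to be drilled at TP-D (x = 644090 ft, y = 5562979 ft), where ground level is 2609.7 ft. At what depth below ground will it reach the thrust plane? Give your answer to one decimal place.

Two edge vectors: TP-A→TP-B = (107, 21, 153.7), TP-A→TP-C = (63, -225, -6.8).
Normal n = (TP-A→TP-B) × (TP-A→TP-C) = (34439.7, 10410.7, -25398).
So ∂z/∂x = −n_x/n_z = 1.356000472 and ∂z/∂y = −n_y/n_z = 0.409902355.
Intercept c from TP-A: 2737.9 − 873616.86 − 2280262.61 = −3151141.58.
At (644090, 5562979): z_contact = 873386.34 + 2280278.19 − 3151141.58 = 2522.96 ft.
Depth below ground = 2609.7 − 2522.96 = 86.7 ft.

86.7 ft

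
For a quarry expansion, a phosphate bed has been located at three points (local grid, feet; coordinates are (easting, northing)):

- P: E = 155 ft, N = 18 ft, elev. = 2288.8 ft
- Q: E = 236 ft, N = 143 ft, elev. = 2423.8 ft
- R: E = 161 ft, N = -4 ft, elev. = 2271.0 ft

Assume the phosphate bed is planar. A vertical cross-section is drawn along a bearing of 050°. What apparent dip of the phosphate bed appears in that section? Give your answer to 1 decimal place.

Two edge vectors: P→Q = (81, 125, 135), P→R = (6, -22, -17.8).
Normal n = (P→Q) × (P→R) = (745, 2251.8, -2532).
So ∂z/∂E = −n_x/n_z = 0.29423 and ∂z/∂N = −n_y/n_z = 0.88934.
Unit vector along 050° is (sin 50°, cos 50°) = (0.7660, 0.6428).
Slope in that direction = a·(0.7660) + b·(0.6428) = 0.79705.
Apparent dip = arctan|0.79705| = 38.6° (true dip is 43.1°, so apparent ≤ true as expected).

38.6°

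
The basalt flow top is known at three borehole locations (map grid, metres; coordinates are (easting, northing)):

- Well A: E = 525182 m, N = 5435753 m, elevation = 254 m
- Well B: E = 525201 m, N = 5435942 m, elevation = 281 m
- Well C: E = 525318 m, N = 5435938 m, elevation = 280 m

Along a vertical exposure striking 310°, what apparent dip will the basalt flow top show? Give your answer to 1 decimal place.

5.4°

Two edge vectors: Well A→Well B = (19, 189, 27), Well A→Well C = (136, 185, 26).
Normal n = (Well A→Well B) × (Well A→Well C) = (-81, 3178, -22189).
So ∂z/∂E = −n_x/n_z = −0.00365 and ∂z/∂N = −n_y/n_z = 0.14322.
Unit vector along 310° is (sin 310°, cos 310°) = (-0.7660, 0.6428).
Slope in that direction = a·(-0.7660) + b·(0.6428) = 0.09486.
Apparent dip = arctan|0.09486| = 5.4° (true dip is 8.2°, so apparent ≤ true as expected).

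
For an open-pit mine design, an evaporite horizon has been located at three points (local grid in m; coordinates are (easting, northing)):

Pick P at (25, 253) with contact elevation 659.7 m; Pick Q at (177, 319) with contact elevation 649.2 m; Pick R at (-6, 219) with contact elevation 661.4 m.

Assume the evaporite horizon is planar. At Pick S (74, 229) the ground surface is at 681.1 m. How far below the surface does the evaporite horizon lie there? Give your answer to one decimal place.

25.8 m

Two edge vectors: Pick P→Pick Q = (152, 66, -10.5), Pick P→Pick R = (-31, -34, 1.7).
Normal n = (Pick P→Pick Q) × (Pick P→Pick R) = (-244.8, 67.1, -3122).
So ∂z/∂E = −n_x/n_z = −0.07841 and ∂z/∂N = −n_y/n_z = 0.02149.
Intercept c from Pick P: 659.7 + 1.96 − 5.44 = 656.22.
At (74, 229): z_contact = −5.80 + 4.92 + 656.22 = 655.34 m.
Depth below ground = 681.1 − 655.34 = 25.8 m.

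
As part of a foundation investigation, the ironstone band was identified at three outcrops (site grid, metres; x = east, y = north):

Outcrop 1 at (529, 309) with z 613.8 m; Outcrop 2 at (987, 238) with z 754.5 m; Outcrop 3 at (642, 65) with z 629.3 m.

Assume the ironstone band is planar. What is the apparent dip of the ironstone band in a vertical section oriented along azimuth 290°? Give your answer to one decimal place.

15.2°

Two edge vectors: Outcrop 1→Outcrop 2 = (458, -71, 140.7), Outcrop 1→Outcrop 3 = (113, -244, 15.5).
Normal n = (Outcrop 1→Outcrop 2) × (Outcrop 1→Outcrop 3) = (33230.3, 8800.1, -103729).
So ∂z/∂x = −n_x/n_z = 0.32036 and ∂z/∂y = −n_y/n_z = 0.08484.
Unit vector along 290° is (sin 290°, cos 290°) = (-0.9397, 0.3420).
Slope in that direction = a·(-0.9397) + b·(0.3420) = −0.27202.
Apparent dip = arctan|0.27202| = 15.2° (true dip is 18.3°, so apparent ≤ true as expected).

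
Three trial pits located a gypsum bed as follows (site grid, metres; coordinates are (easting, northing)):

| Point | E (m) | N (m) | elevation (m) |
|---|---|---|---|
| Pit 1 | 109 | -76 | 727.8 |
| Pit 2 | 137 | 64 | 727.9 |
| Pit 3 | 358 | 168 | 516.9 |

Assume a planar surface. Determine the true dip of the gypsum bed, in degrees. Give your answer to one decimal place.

47.1°

Two edge vectors: Pit 1→Pit 2 = (28, 140, 0.1), Pit 1→Pit 3 = (249, 244, -210.9).
Normal n = (Pit 1→Pit 2) × (Pit 1→Pit 3) = (-29550.4, 5930.1, -28028).
So ∂z/∂E = −n_x/n_z = −1.05432 and ∂z/∂N = −n_y/n_z = 0.21158.
Gradient magnitude |∇z| = √(a² + b²) = √(1.11158 + 0.04477) = 1.07534.
True dip = arctan(1.07534) = 47.1°, dipping toward ESE (azimuth ≈ 101°).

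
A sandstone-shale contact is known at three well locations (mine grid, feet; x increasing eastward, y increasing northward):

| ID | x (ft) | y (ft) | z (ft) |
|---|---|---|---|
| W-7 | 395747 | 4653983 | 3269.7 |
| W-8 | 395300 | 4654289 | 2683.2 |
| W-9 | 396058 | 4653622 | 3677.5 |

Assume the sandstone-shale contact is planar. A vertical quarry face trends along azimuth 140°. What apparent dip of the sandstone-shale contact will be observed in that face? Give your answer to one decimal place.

40.1°

Let the plane be z = a·x + b·y + c.
W-8−W-7: −447a + 306b = −586.5;  W-9−W-7: 311a − 361b = 407.8.
Solving gives a = 1.31327, b = 0.00174.
Unit vector along 140° is (sin 140°, cos 140°) = (0.6428, -0.7660).
Slope in that direction = a·(0.6428) + b·(-0.7660) = 0.84282.
Apparent dip = arctan|0.84282| = 40.1° (true dip is 52.7°, so apparent ≤ true as expected).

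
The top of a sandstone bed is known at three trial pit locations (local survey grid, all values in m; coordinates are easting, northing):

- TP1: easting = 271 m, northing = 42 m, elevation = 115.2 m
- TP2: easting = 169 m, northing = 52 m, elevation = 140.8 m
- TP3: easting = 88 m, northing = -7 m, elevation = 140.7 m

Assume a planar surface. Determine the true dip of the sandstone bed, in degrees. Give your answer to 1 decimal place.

20.6°

Let the plane be z = a·easting + b·northing + c.
TP2−TP1: −102a + 10b = 25.6;  TP3−TP1: −183a − 49b = 25.5.
Solving gives a = −0.22106, b = 0.30518.
Gradient magnitude |∇z| = √(a² + b²) = √(0.04887 + 0.09314) = 0.37684.
True dip = arctan(0.37684) = 20.6°, dipping toward SE (azimuth ≈ 144°).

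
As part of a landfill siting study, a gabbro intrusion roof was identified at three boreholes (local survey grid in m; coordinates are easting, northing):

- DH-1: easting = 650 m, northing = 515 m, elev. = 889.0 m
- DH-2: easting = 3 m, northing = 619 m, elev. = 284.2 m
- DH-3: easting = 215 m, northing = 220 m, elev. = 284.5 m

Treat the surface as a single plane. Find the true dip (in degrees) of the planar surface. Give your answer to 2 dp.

Let the plane be z = a·easting + b·northing + c.
DH-2−DH-1: −647a + 104b = −604.8;  DH-3−DH-1: −435a − 295b = −604.5.
Solving gives a = 1.02194, b = 0.54223.
Gradient magnitude |∇z| = √(a² + b²) = √(1.04435 + 0.29401) = 1.15688.
True dip = arctan(1.15688) = 49.16°, dipping toward WSW (azimuth ≈ 242°).

49.16°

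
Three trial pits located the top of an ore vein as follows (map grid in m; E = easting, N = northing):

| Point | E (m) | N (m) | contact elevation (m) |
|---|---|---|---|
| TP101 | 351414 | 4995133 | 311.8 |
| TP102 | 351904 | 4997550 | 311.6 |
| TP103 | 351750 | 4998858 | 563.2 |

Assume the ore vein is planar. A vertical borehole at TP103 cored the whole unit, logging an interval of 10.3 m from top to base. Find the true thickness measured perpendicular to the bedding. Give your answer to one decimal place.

Let the plane be z = a·E + b·N + c.
TP102−TP101: 490a + 2417b = −0.2;  TP103−TP101: 336a + 3725b = 251.4.
Solving gives a = −0.60049, b = 0.12165.
|∇z| = √(a²+b²) = 0.61269, so dip δ = arctan(0.61269) = 31.50°.
True thickness = vertical thickness × cos δ = 10.3 × cos 31.50° = 8.8 m.

8.8 m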